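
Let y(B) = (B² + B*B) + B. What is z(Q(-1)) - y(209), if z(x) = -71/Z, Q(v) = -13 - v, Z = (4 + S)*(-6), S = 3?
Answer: -3677911/42 ≈ -87569.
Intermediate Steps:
y(B) = B + 2*B² (y(B) = (B² + B²) + B = 2*B² + B = B + 2*B²)
Z = -42 (Z = (4 + 3)*(-6) = 7*(-6) = -42)
z(x) = 71/42 (z(x) = -71/(-42) = -71*(-1/42) = 71/42)
z(Q(-1)) - y(209) = 71/42 - 209*(1 + 2*209) = 71/42 - 209*(1 + 418) = 71/42 - 209*419 = 71/42 - 1*87571 = 71/42 - 87571 = -3677911/42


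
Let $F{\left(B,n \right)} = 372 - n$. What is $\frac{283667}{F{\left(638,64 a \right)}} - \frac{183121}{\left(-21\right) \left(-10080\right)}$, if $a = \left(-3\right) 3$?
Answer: $\frac{4989419321}{16722720} \approx 298.36$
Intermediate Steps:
$a = -9$
$\frac{283667}{F{\left(638,64 a \right)}} - \frac{183121}{\left(-21\right) \left(-10080\right)} = \frac{283667}{372 - 64 \left(-9\right)} - \frac{183121}{\left(-21\right) \left(-10080\right)} = \frac{283667}{372 - -576} - \frac{183121}{211680} = \frac{283667}{372 + 576} - \frac{183121}{211680} = \frac{283667}{948} - \frac{183121}{211680} = \frac{4989419321}{16722720}$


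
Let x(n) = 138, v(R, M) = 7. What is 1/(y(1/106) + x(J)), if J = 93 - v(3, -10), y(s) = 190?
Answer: 1/328 ≈ 0.0030488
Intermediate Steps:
J = 86 (J = 93 - 1*7 = 93 - 7 = 86)
1/(y(1/106) + x(J)) = 1/(190 + 138) = 1/328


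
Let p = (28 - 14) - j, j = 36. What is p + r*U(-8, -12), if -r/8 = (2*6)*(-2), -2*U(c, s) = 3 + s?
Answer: 842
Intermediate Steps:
U(c, s) = -3/2 - s/2 (U(c, s) = -(3 + s)/2 = -3/2 - s/2)
r = 192 (r = -8*2*6*(-2) = -96*(-2) = -8*(-24) = 192)
p = -22 (p = (28 - 14) - 1*36 = 14 - 36 = -22)
p + r*U(-8, -12) = -22 + 192*(-3/2 - ½*(-12)) = -22 + 192*(-3/2 + 6) = -22 + 192*(9/2) = -22 + 864 = 842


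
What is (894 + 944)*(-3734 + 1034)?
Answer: -4962600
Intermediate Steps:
(894 + 944)*(-3734 + 1034) = 1838*(-2700) = -4962600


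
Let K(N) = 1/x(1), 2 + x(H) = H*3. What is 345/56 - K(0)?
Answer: 289/56 ≈ 5.1607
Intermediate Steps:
x(H) = -2 + 3*H (x(H) = -2 + H*3 = -2 + 3*H)
K(N) = 1 (K(N) = 1/(-2 + 3*1) = 1/(-2 + 3) = 1/1 = 1)
345/56 - K(0) = 345/56 - 1*1 = 345*(1/56) - 1 = 345/56 - 1 = 289/56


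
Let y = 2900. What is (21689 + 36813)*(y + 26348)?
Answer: 1711066496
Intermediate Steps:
(21689 + 36813)*(y + 26348) = (21689 + 36813)*(2900 + 26348) = 58502*29248 = 1711066496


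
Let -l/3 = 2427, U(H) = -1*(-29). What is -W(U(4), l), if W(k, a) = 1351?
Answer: -1351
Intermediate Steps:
U(H) = 29
l = -7281 (l = -3*2427 = -7281)
-W(U(4), l) = -1*1351 = -1351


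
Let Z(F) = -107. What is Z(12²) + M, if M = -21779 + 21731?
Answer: -155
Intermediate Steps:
M = -48
Z(12²) + M = -107 - 48 = -155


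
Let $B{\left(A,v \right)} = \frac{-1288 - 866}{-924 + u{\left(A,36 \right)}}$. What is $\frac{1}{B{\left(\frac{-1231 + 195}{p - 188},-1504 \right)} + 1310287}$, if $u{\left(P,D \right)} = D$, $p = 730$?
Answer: $\frac{148}{193922835} \approx 7.6319 \cdot 10^{-7}$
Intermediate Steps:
$B{\left(A,v \right)} = \frac{359}{148}$ ($B{\left(A,v \right)} = \frac{-1288 - 866}{-924 + 36} = - \frac{2154}{-888} = \left(-2154\right) \left(- \frac{1}{888}\right) = \frac{359}{148}$)
$\frac{1}{B{\left(\frac{-1231 + 195}{p - 188},-1504 \right)} + 1310287} = \frac{1}{\frac{359}{148} + 1310287} = \frac{1}{\frac{193922835}{148}} = \frac{148}{193922835}$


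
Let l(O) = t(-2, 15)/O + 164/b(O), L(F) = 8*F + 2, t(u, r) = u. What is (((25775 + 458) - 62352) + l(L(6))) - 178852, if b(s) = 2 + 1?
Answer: -16118728/75 ≈ -2.1492e+5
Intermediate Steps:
b(s) = 3
L(F) = 2 + 8*F
l(O) = 164/3 - 2/O (l(O) = -2/O + 164/3 = 164/3 - 2/O)
(((25775 + 458) - 62352) + l(L(6))) - 178852 = (((25775 + 458) - 62352) + (164/3 - 2/(2 + 8*6))) - 178852 = ((26233 - 62352) + (164/3 - 2/(2 + 48))) - 178852 = (-36119 + (164/3 - 2/50)) - 178852 = (-36119 + (164/3 - 2*1/50)) - 178852 = (-36119 + (164/3 - 1/25)) - 178852 = (-36119 + 4097/75) - 178852 = -2704828/75 - 178852 = -16118728/75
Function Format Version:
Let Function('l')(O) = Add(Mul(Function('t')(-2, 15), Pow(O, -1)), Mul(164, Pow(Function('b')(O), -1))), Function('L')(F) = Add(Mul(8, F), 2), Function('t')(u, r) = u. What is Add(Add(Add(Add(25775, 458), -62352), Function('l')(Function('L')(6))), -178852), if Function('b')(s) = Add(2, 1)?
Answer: Rational(-16118728, 75) ≈ -2.1492e+5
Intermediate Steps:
Function('b')(s) = 3
Function('L')(F) = Add(2, Mul(8, F))
Function('l')(O) = Add(Rational(164, 3), Mul(-2, Pow(O, -1))) (Function('l')(O) = Add(Mul(-2, Pow(O, -1)), Mul(164, Pow(3, -1))) = Add(Mul(-2, Pow(O, -1)), Mul(164, Rational(1, 3))) = Add(Mul(-2, Pow(O, -1)), Rational(164, 3)) = Add(Rational(164, 3), Mul(-2, Pow(O, -1))))
Add(Add(Add(Add(25775, 458), -62352), Function('l')(Function('L')(6))), -178852) = Add(Add(Add(Add(25775, 458), -62352), Add(Rational(164, 3), Mul(-2, Pow(Add(2, Mul(8, 6)), -1)))), -178852) = Add(Add(Add(26233, -62352), Add(Rational(164, 3), Mul(-2, Pow(Add(2, 48), -1)))), -178852) = Add(Add(-36119, Add(Rational(164, 3), Mul(-2, Pow(50, -1)))), -178852) = Add(Add(-36119, Add(Rational(164, 3), Mul(-2, Rational(1, 50)))), -178852) = Add(Add(-36119, Add(Rational(164, 3), Rational(-1, 25))), -178852) = Add(Add(-36119, Rational(4097, 75)), -178852) = Add(Rational(-2704828, 75), -178852) = Rational(-16118728, 75)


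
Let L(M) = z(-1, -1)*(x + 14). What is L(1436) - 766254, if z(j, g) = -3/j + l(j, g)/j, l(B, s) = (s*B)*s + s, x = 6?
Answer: -766154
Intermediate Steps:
l(B, s) = s + B*s² (l(B, s) = (B*s)*s + s = B*s² + s = s + B*s²)
z(j, g) = -3/j + g*(1 + g*j)/j (z(j, g) = -3/j + (g*(1 + j*g))/j = -3/j + (g*(1 + g*j))/j = -3/j + g*(1 + g*j)/j)
L(M) = 100 (L(M) = ((-3 - (1 - 1*(-1)))/(-1))*(6 + 14) = -(-3 - (1 + 1))*20 = -(-3 - 1*2)*20 = -(-3 - 2)*20 = -1*(-5)*20 = 5*20 = 100)
L(1436) - 766254 = 100 - 766254 = -766154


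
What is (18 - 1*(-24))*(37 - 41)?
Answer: -168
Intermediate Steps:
(18 - 1*(-24))*(37 - 41) = (18 + 24)*(-4) = 42*(-4) = -168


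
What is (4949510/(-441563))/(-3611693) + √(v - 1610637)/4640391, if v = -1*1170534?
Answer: 4949510/1594789996159 + I*√309019/1546797 ≈ 3.1035e-6 + 0.00035938*I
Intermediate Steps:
v = -1170534
(4949510/(-441563))/(-3611693) + √(v - 1610637)/4640391 = (4949510/(-441563))/(-3611693) + √(-1170534 - 1610637)/4640391 = (4949510*(-1/441563))*(-1/3611693) + √(-2781171)*(1/4640391) = -4949510/441563*(-1/3611693) + (3*I*√309019)*(1/4640391) = 4949510/1594789996159 + I*√309019/1546797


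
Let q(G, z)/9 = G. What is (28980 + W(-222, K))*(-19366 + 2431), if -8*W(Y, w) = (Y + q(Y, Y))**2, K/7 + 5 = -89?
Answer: 9942030450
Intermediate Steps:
K = -658 (K = -35 + 7*(-89) = -35 - 623 = -658)
q(G, z) = 9*G
W(Y, w) = -25*Y**2/2 (W(Y, w) = -(Y + 9*Y)**2/8 = -100*Y**2/8 = -25*Y**2/2)
(28980 + W(-222, K))*(-19366 + 2431) = (28980 - 25/2*(-222)**2)*(-19366 + 2431) = (28980 - 25/2*49284)*(-16935) = (28980 - 616050)*(-16935) = -587070*(-16935) = 9942030450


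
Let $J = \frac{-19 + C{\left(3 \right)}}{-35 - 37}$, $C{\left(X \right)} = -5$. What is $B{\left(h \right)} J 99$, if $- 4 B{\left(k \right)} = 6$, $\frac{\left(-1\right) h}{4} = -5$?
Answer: $- \frac{99}{2} \approx -49.5$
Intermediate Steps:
$h = 20$ ($h = \left(-4\right) \left(-5\right) = 20$)
$J = \frac{1}{3}$ ($J = \frac{-19 - 5}{-35 - 37} = - \frac{24}{-72} = \left(-24\right) \left(- \frac{1}{72}\right) = \frac{1}{3} \approx 0.33333$)
$B{\left(k \right)} = - \frac{3}{2}$ ($B{\left(k \right)} = \left(- \frac{1}{4}\right) 6 = - \frac{3}{2}$)
$B{\left(h \right)} J 99 = \left(- \frac{3}{2}\right) \frac{1}{3} \cdot 99 = \left(- \frac{1}{2}\right) 99 = - \frac{99}{2}$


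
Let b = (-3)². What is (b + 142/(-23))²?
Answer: 4225/529 ≈ 7.9868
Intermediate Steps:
b = 9
(b + 142/(-23))² = (9 + 142/(-23))² = (9 + 142*(-1/23))² = (9 - 142/23)² = (65/23)² = 4225/529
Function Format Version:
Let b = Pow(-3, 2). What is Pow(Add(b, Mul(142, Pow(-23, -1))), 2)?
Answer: Rational(4225, 529) ≈ 7.9868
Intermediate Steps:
b = 9
Pow(Add(b, Mul(142, Pow(-23, -1))), 2) = Pow(Add(9, Mul(142, Pow(-23, -1))), 2) = Pow(Add(9, Mul(142, Rational(-1, 23))), 2) = Pow(Add(9, Rational(-142, 23)), 2) = Pow(Rational(65, 23), 2) = Rational(4225, 529)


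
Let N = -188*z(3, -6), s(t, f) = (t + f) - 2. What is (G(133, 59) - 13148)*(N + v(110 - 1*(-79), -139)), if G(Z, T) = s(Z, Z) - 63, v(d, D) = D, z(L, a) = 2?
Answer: 6667705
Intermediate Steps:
s(t, f) = -2 + f + t (s(t, f) = (f + t) - 2 = -2 + f + t)
N = -376 (N = -188*2 = -376)
G(Z, T) = -65 + 2*Z (G(Z, T) = (-2 + Z + Z) - 63 = (-2 + 2*Z) - 63 = -65 + 2*Z)
(G(133, 59) - 13148)*(N + v(110 - 1*(-79), -139)) = ((-65 + 2*133) - 13148)*(-376 - 139) = ((-65 + 266) - 13148)*(-515) = (201 - 13148)*(-515) = -12947*(-515) = 6667705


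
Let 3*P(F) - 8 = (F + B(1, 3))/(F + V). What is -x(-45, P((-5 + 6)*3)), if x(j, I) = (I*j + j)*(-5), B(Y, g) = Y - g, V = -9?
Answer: -1625/2 ≈ -812.50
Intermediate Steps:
P(F) = 8/3 + (-2 + F)/(3*(-9 + F)) (P(F) = 8/3 + ((F + (1 - 1*3))/(F - 9))/3 = 8/3 + ((F + (1 - 3))/(-9 + F))/3 = 8/3 + ((F - 2)/(-9 + F))/3 = 8/3 + ((-2 + F)/(-9 + F))/3 = 8/3 + (-2 + F)/(3*(-9 + F)))
x(j, I) = -5*j - 5*I*j (x(j, I) = (j + I*j)*(-5) = -5*j - 5*I*j)
-x(-45, P((-5 + 6)*3)) = -(-5)*(-45)*(1 + (-74 + 9*((-5 + 6)*3))/(3*(-9 + (-5 + 6)*3))) = -(-5)*(-45)*(1 + (-74 + 9*(1*3))/(3*(-9 + 1*3))) = -(-5)*(-45)*(1 + (-74 + 9*3)/(3*(-9 + 3))) = -(-5)*(-45)*(1 + (⅓)*(-74 + 27)/(-6)) = -(-5)*(-45)*(1 + (⅓)*(-⅙)*(-47)) = -(-5)*(-45)*(1 + 47/18) = -(-5)*(-45)*65/18 = -1*1625/2 = -1625/2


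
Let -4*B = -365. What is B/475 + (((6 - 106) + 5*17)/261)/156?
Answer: 123607/644670 ≈ 0.19174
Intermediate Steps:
B = 365/4 (B = -¼*(-365) = 365/4 ≈ 91.250)
B/475 + (((6 - 106) + 5*17)/261)/156 = (365/4)/475 + (((6 - 106) + 5*17)/261)/156 = (365/4)*(1/475) + ((-100 + 85)*(1/261))*(1/156) = 73/380 - 15*1/261*(1/156) = 73/380 - 5/87*1/156 = 73/380 - 5/13572 = 123607/644670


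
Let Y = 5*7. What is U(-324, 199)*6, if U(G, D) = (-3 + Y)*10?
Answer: 1920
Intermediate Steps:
Y = 35
U(G, D) = 320 (U(G, D) = (-3 + 35)*10 = 32*10 = 320)
U(-324, 199)*6 = 320*6 = 1920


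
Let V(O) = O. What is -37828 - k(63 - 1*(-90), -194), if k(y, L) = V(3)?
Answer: -37831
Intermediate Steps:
k(y, L) = 3
-37828 - k(63 - 1*(-90), -194) = -37828 - 1*3 = -37828 - 3 = -37831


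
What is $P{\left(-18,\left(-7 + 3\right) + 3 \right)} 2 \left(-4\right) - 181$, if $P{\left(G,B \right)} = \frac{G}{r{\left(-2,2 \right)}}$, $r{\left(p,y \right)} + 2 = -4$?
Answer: $-205$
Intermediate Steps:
$r{\left(p,y \right)} = -6$ ($r{\left(p,y \right)} = -2 - 4 = -6$)
$P{\left(G,B \right)} = - \frac{G}{6}$ ($P{\left(G,B \right)} = \frac{G}{-6} = G \left(- \frac{1}{6}\right) = - \frac{G}{6}$)
$P{\left(-18,\left(-7 + 3\right) + 3 \right)} 2 \left(-4\right) - 181 = \left(- \frac{1}{6}\right) \left(-18\right) 2 \left(-4\right) - 181 = 3 \left(-8\right) - 181 = -24 - 181 = -205$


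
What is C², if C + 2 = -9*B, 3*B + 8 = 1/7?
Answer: 22801/49 ≈ 465.33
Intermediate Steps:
B = -55/21 (B = -8/3 + (1/7)/3 = -8/3 + (1*(⅐))/3 = -8/3 + (⅓)*(⅐) = -8/3 + 1/21 = -55/21 ≈ -2.6190)
C = 151/7 (C = -2 - 9*(-55/21) = -2 + 165/7 = 151/7 ≈ 21.571)
C² = (151/7)² = 22801/49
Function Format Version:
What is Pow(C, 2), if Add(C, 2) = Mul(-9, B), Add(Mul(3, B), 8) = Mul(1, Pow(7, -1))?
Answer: Rational(22801, 49) ≈ 465.33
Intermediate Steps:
B = Rational(-55, 21) (B = Add(Rational(-8, 3), Mul(Rational(1, 3), Mul(1, Pow(7, -1)))) = Add(Rational(-8, 3), Mul(Rational(1, 3), Mul(1, Rational(1, 7)))) = Add(Rational(-8, 3), Mul(Rational(1, 3), Rational(1, 7))) = Add(Rational(-8, 3), Rational(1, 21)) = Rational(-55, 21) ≈ -2.6190)
C = Rational(151, 7) (C = Add(-2, Mul(-9, Rational(-55, 21))) = Add(-2, Rational(165, 7)) = Rational(151, 7) ≈ 21.571)
Pow(C, 2) = Pow(Rational(151, 7), 2) = Rational(22801, 49)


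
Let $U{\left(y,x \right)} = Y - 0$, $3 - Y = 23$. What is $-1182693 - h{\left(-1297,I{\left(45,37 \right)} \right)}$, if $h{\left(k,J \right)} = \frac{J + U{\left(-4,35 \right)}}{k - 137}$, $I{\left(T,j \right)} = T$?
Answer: $- \frac{1695981737}{1434} \approx -1.1827 \cdot 10^{6}$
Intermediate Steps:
$Y = -20$ ($Y = 3 - 23 = -20$)
$U{\left(y,x \right)} = -20$ ($U{\left(y,x \right)} = -20 - 0 = -20 + 0 = -20$)
$h{\left(k,J \right)} = \frac{-20 + J}{-137 + k}$ ($h{\left(k,J \right)} = \frac{J - 20}{k - 137} = \frac{-20 + J}{-137 + k}$)
$-1182693 - h{\left(-1297,I{\left(45,37 \right)} \right)} = -1182693 - \frac{-20 + 45}{-137 - 1297} = -1182693 - \frac{1}{-1434} \cdot 25 = -1182693 - \left(- \frac{1}{1434}\right) 25 = -1182693 - - \frac{25}{1434} = -1182693 + \frac{25}{1434} = - \frac{1695981737}{1434}$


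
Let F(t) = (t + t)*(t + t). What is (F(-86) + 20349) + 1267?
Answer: 51200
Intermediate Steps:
F(t) = 4*t**2 (F(t) = (2*t)*(2*t) = 4*t**2)
(F(-86) + 20349) + 1267 = (4*(-86)**2 + 20349) + 1267 = (4*7396 + 20349) + 1267 = (29584 + 20349) + 1267 = 49933 + 1267 = 51200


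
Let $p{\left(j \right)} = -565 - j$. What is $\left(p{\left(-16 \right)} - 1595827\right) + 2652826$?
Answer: $1056450$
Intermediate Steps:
$\left(p{\left(-16 \right)} - 1595827\right) + 2652826 = \left(\left(-565 - -16\right) - 1595827\right) + 2652826 = \left(\left(-565 + 16\right) - 1595827\right) + 2652826 = \left(-549 - 1595827\right) + 2652826 = -1596376 + 2652826 = 1056450$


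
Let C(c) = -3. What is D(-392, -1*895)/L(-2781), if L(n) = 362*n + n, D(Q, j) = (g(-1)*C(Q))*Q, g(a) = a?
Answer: 392/336501 ≈ 0.0011649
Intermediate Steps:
D(Q, j) = 3*Q (D(Q, j) = (-1*(-3))*Q = 3*Q)
L(n) = 363*n
D(-392, -1*895)/L(-2781) = (3*(-392))/((363*(-2781))) = -1176/(-1009503) = -1176*(-1/1009503) = 392/336501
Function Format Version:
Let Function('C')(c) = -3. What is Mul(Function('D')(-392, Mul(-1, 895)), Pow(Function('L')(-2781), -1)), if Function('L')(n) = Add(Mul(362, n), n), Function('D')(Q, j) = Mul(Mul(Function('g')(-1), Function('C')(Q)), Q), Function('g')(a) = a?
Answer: Rational(392, 336501) ≈ 0.0011649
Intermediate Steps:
Function('D')(Q, j) = Mul(3, Q) (Function('D')(Q, j) = Mul(Mul(-1, -3), Q) = Mul(3, Q))
Function('L')(n) = Mul(363, n)
Mul(Function('D')(-392, Mul(-1, 895)), Pow(Function('L')(-2781), -1)) = Mul(Mul(3, -392), Pow(Mul(363, -2781), -1)) = Mul(-1176, Pow(-1009503, -1)) = Mul(-1176, Rational(-1, 1009503)) = Rational(392, 336501)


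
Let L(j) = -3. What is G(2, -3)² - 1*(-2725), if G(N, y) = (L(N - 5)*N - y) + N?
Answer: 2726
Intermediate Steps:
G(N, y) = -y - 2*N (G(N, y) = (-3*N - y) + N = (-y - 3*N) + N = -y - 2*N)
G(2, -3)² - 1*(-2725) = (-1*(-3) - 2*2)² - 1*(-2725) = (3 - 4)² + 2725 = (-1)² + 2725 = 1 + 2725 = 2726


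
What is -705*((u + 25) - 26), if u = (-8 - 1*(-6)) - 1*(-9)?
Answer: -4230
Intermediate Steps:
u = 7 (u = (-8 + 6) + 9 = -2 + 9 = 7)
-705*((u + 25) - 26) = -705*((7 + 25) - 26) = -705*(32 - 26) = -705*6 = -4230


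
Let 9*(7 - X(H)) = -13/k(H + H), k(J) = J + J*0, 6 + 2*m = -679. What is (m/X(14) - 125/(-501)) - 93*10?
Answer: -870976795/890277 ≈ -978.32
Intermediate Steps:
m = -685/2 (m = -3 + (1/2)*(-679) = -3 - 679/2 = -685/2 ≈ -342.50)
k(J) = J (k(J) = J + 0 = J)
X(H) = 7 + 13/(18*H) (X(H) = 7 - (-13)/(9*(H + H)) = 7 - (-13)/(9*(2*H)) = 7 - (-13)*1/(2*H)/9 = 7 - (-13)/(18*H) = 7 + 13/(18*H))
(m/X(14) - 125/(-501)) - 93*10 = (-685/(2*(7 + (13/18)/14)) - 125/(-501)) - 93*10 = (-685/(2*(7 + (13/18)*(1/14))) - 125*(-1/501)) - 930 = (-685/(2*(7 + 13/252)) + 125/501) - 930 = (-685/(2*1777/252) + 125/501) - 930 = (-685/2*252/1777 + 125/501) - 930 = (-86310/1777 + 125/501) - 930 = -43019185/890277 - 930 = -870976795/890277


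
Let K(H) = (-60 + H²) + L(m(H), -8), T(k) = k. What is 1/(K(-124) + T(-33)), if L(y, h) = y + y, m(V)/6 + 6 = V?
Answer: 1/13723 ≈ 7.2870e-5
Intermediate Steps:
m(V) = -36 + 6*V
L(y, h) = 2*y
K(H) = -132 + H² + 12*H (K(H) = (-60 + H²) + 2*(-36 + 6*H) = (-60 + H²) + (-72 + 12*H) = -132 + H² + 12*H)
1/(K(-124) + T(-33)) = 1/((-132 + (-124)² + 12*(-124)) - 33) = 1/((-132 + 15376 - 1488) - 33) = 1/(13756 - 33) = 1/13723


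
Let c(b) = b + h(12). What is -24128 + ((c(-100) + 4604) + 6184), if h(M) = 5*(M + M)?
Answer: -13320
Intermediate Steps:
h(M) = 10*M (h(M) = 5*(2*M) = 10*M)
c(b) = 120 + b (c(b) = b + 10*12 = b + 120 = 120 + b)
-24128 + ((c(-100) + 4604) + 6184) = -24128 + (((120 - 100) + 4604) + 6184) = -24128 + ((20 + 4604) + 6184) = -24128 + (4624 + 6184) = -24128 + 10808 = -13320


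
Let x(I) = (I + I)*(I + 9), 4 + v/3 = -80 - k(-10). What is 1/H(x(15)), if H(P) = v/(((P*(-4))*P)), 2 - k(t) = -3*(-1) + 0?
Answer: 691200/83 ≈ 8327.7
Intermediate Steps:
k(t) = -1 (k(t) = 2 - (-3*(-1) + 0) = 2 - (3 + 0) = 2 - 1*3 = 2 - 3 = -1)
v = -249 (v = -12 + 3*(-80 - 1*(-1)) = -12 + 3*(-80 + 1) = -12 + 3*(-79) = -12 - 237 = -249)
x(I) = 2*I*(9 + I) (x(I) = (2*I)*(9 + I) = 2*I*(9 + I))
H(P) = 249/(4*P²) (H(P) = -249*(-1/(4*P²)) = -(-249)/(4*P²) = 249/(4*P²))
1/H(x(15)) = 1/(249/(4*(2*15*(9 + 15))²)) = 1/(249/(4*(2*15*24)²)) = 1/((249/4)/720²) = 1/((249/4)*(1/518400)) = 1/(83/691200) = 691200/83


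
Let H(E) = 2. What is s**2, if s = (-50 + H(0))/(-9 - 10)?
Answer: 2304/361 ≈ 6.3823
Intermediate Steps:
s = 48/19 (s = (-50 + 2)/(-9 - 10) = -48/(-19) = -48*(-1/19) = 48/19 ≈ 2.5263)
s**2 = (48/19)**2 = 2304/361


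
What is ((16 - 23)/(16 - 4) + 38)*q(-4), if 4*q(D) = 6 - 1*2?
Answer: 449/12 ≈ 37.417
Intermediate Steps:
q(D) = 1 (q(D) = (6 - 1*2)/4 = (6 - 2)/4 = (¼)*4 = 1)
((16 - 23)/(16 - 4) + 38)*q(-4) = ((16 - 23)/(16 - 4) + 38)*1 = (-7/12 + 38)*1 = (449/12)*1 = 449/12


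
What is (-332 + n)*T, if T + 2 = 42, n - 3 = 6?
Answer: -12920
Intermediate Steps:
n = 9 (n = 3 + 6 = 9)
T = 40 (T = -2 + 42 = 40)
(-332 + n)*T = (-332 + 9)*40 = -323*40 = -12920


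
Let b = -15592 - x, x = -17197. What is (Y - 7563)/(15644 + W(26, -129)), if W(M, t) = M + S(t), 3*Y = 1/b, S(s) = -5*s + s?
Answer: -18207922/38967795 ≈ -0.46726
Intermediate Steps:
S(s) = -4*s
b = 1605 (b = -15592 - 1*(-17197) = -15592 + 17197 = 1605)
Y = 1/4815 (Y = (⅓)/1605 = (⅓)*(1/1605) = 1/4815 ≈ 0.00020768)
W(M, t) = M - 4*t
(Y - 7563)/(15644 + W(26, -129)) = (1/4815 - 7563)/(15644 + (26 - 4*(-129))) = -36415844/(4815*(15644 + (26 + 516))) = -36415844/(4815*(15644 + 542)) = -36415844/4815/16186 = -36415844/4815*1/16186 = -18207922/38967795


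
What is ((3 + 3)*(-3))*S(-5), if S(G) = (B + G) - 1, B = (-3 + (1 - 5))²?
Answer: -774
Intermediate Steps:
B = 49 (B = (-3 - 4)² = (-7)² = 49)
S(G) = 48 + G (S(G) = (49 + G) - 1 = 48 + G)
((3 + 3)*(-3))*S(-5) = ((3 + 3)*(-3))*(48 - 5) = (6*(-3))*43 = -18*43 = -774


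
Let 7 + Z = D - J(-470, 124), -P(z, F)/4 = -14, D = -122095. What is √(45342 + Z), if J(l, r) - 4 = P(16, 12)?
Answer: 2*I*√19205 ≈ 277.16*I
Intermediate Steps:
P(z, F) = 56 (P(z, F) = -4*(-14) = 56)
J(l, r) = 60 (J(l, r) = 4 + 56 = 60)
Z = -122162 (Z = -7 + (-122095 - 1*60) = -7 + (-122095 - 60) = -7 - 122155 = -122162)
√(45342 + Z) = √(45342 - 122162) = √(-76820) = 2*I*√19205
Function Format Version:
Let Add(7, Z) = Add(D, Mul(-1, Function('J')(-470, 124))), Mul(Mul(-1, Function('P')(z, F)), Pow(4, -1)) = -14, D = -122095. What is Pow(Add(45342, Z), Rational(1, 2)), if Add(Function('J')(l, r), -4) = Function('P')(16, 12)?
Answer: Mul(2, I, Pow(19205, Rational(1, 2))) ≈ Mul(277.16, I)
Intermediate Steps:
Function('P')(z, F) = 56 (Function('P')(z, F) = Mul(-4, -14) = 56)
Function('J')(l, r) = 60 (Function('J')(l, r) = Add(4, 56) = 60)
Z = -122162 (Z = Add(-7, Add(-122095, Mul(-1, 60))) = Add(-7, Add(-122095, -60)) = Add(-7, -122155) = -122162)
Pow(Add(45342, Z), Rational(1, 2)) = Pow(Add(45342, -122162), Rational(1, 2)) = Pow(-76820, Rational(1, 2)) = Mul(2, I, Pow(19205, Rational(1, 2)))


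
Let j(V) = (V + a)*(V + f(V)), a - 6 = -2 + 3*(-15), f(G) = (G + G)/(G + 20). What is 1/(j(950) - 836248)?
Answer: 97/2821004 ≈ 3.4385e-5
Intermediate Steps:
f(G) = 2*G/(20 + G) (f(G) = (2*G)/(20 + G) = 2*G/(20 + G))
a = -41 (a = 6 + (-2 + 3*(-15)) = 6 + (-2 - 45) = 6 - 47 = -41)
j(V) = (-41 + V)*(V + 2*V/(20 + V)) (j(V) = (V - 41)*(V + 2*V/(20 + V)) = (-41 + V)*(V + 2*V/(20 + V)))
1/(j(950) - 836248) = 1/(950*(-902 + 950**2 - 19*950)/(20 + 950) - 836248) = 1/(950*(-902 + 902500 - 18050)/970 - 836248) = 1/(950*(1/970)*883548 - 836248) = 1/(83937060/97 - 836248) = 1/(2821004/97) = 97/2821004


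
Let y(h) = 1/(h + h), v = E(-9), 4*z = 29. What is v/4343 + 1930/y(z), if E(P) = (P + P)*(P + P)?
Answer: 121539179/4343 ≈ 27985.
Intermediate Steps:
z = 29/4 (z = (¼)*29 = 29/4 ≈ 7.2500)
E(P) = 4*P² (E(P) = (2*P)*(2*P) = 4*P²)
v = 324 (v = 4*(-9)² = 4*81 = 324)
y(h) = 1/(2*h)
v/4343 + 1930/y(z) = 324/4343 + 1930/((1/(2*(29/4)))) = 324*(1/4343) + 1930/(((½)*(4/29))) = 324/4343 + 1930/(2/29) = 324/4343 + 1930*(29/2) = 324/4343 + 27985 = 121539179/4343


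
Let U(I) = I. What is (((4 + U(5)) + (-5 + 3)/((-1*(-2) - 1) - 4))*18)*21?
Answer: 3654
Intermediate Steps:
(((4 + U(5)) + (-5 + 3)/((-1*(-2) - 1) - 4))*18)*21 = (((4 + 5) + (-5 + 3)/((-1*(-2) - 1) - 4))*18)*21 = ((9 - 2/((2 - 1) - 4))*18)*21 = ((9 - 2/(1 - 4))*18)*21 = ((9 - 2/(-3))*18)*21 = ((9 - 2*(-⅓))*18)*21 = ((9 + ⅔)*18)*21 = ((29/3)*18)*21 = 174*21 = 3654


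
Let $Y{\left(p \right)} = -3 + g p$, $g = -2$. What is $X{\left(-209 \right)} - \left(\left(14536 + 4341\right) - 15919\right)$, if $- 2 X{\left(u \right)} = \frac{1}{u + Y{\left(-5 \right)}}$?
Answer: $- \frac{1195031}{404} \approx -2958.0$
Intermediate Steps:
$Y{\left(p \right)} = -3 - 2 p$
$X{\left(u \right)} = - \frac{1}{2 \left(7 + u\right)}$ ($X{\left(u \right)} = - \frac{1}{2 \left(u - -7\right)} = - \frac{1}{2 \left(u + \left(-3 + 10\right)\right)} = - \frac{1}{2 \left(u + 7\right)} = - \frac{1}{2 \left(7 + u\right)}$)
$X{\left(-209 \right)} - \left(\left(14536 + 4341\right) - 15919\right) = - \frac{1}{14 + 2 \left(-209\right)} - \left(\left(14536 + 4341\right) - 15919\right) = - \frac{1}{14 - 418} - \left(18877 - 15919\right) = - \frac{1}{-404} - 2958 = \left(-1\right) \left(- \frac{1}{404}\right) - 2958 = \frac{1}{404} - 2958 = - \frac{1195031}{404}$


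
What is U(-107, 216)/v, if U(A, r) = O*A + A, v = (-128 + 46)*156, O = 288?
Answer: 30923/12792 ≈ 2.4174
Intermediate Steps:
v = -12792 (v = -82*156 = -12792)
U(A, r) = 289*A (U(A, r) = 288*A + A = 289*A)
U(-107, 216)/v = (289*(-107))/(-12792) = -30923*(-1/12792) = 30923/12792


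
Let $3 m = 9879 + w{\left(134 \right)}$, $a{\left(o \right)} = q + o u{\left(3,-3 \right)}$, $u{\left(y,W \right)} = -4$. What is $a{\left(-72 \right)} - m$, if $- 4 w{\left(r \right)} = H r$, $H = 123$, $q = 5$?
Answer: $- \frac{3253}{2} \approx -1626.5$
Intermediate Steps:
$a{\left(o \right)} = 5 - 4 o$ ($a{\left(o \right)} = 5 + o \left(-4\right) = 5 - 4 o$)
$w{\left(r \right)} = - \frac{123 r}{4}$
$m = \frac{3839}{2}$ ($m = \frac{9879 - \frac{8241}{2}}{3} = \frac{1}{3} \cdot \frac{11517}{2} = \frac{3839}{2} \approx 1919.5$)
$a{\left(-72 \right)} - m = \left(5 - -288\right) - \frac{3839}{2} = \left(5 + 288\right) - \frac{3839}{2} = 293 - \frac{3839}{2} = - \frac{3253}{2}$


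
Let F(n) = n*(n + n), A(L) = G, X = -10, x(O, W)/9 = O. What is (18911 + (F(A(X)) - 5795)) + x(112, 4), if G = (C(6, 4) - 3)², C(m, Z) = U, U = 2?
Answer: 14126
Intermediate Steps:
x(O, W) = 9*O
C(m, Z) = 2
G = 1 (G = (2 - 3)² = (-1)² = 1)
A(L) = 1
F(n) = 2*n² (F(n) = n*(2*n) = 2*n²)
(18911 + (F(A(X)) - 5795)) + x(112, 4) = (18911 + (2*1² - 5795)) + 9*112 = (18911 + (2*1 - 5795)) + 1008 = (18911 + (2 - 5795)) + 1008 = (18911 - 5793) + 1008 = 13118 + 1008 = 14126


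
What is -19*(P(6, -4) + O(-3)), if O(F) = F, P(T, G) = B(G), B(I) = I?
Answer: 133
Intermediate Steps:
P(T, G) = G
-19*(P(6, -4) + O(-3)) = -19*(-4 - 3) = -19*(-7) = 133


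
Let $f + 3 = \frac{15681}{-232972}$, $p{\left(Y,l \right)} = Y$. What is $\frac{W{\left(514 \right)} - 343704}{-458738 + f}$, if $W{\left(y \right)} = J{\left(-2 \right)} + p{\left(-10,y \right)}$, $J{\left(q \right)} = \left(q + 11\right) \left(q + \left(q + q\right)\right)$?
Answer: $\frac{80088318496}{106873823933} \approx 0.74937$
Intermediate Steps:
$J{\left(q \right)} = 3 q \left(11 + q\right)$ ($J{\left(q \right)} = \left(11 + q\right) \left(q + 2 q\right) = \left(11 + q\right) 3 q = 3 q \left(11 + q\right)$)
$W{\left(y \right)} = -64$ ($W{\left(y \right)} = 3 \left(-2\right) \left(11 - 2\right) - 10 = 3 \left(-2\right) 9 - 10 = -54 - 10 = -64$)
$f = - \frac{714597}{232972}$ ($f = -3 + \frac{15681}{-232972} = -3 + 15681 \left(- \frac{1}{232972}\right) = -3 - \frac{15681}{232972} = - \frac{714597}{232972} \approx -3.0673$)
$\frac{W{\left(514 \right)} - 343704}{-458738 + f} = \frac{-64 - 343704}{-458738 - \frac{714597}{232972}} = - \frac{343768}{- \frac{106873823933}{232972}} = \left(-343768\right) \left(- \frac{232972}{106873823933}\right) = \frac{80088318496}{106873823933}$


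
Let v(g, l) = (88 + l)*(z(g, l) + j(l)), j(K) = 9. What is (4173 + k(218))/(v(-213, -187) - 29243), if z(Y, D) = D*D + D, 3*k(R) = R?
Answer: -12737/10420656 ≈ -0.0012223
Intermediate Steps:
k(R) = R/3
z(Y, D) = D + D² (z(Y, D) = D² + D = D + D²)
v(g, l) = (9 + l*(1 + l))*(88 + l) (v(g, l) = (88 + l)*(l*(1 + l) + 9) = (88 + l)*(9 + l*(1 + l)) = (9 + l*(1 + l))*(88 + l))
(4173 + k(218))/(v(-213, -187) - 29243) = (4173 + (⅓)*218)/((792 + (-187)³ + 89*(-187)² + 97*(-187)) - 29243) = (4173 + 218/3)/((792 - 6539203 + 89*34969 - 18139) - 29243) = 12737/(3*((792 - 6539203 + 3112241 - 18139) - 29243)) = 12737/(3*(-3444309 - 29243)) = (12737/3)/(-3473552) = (12737/3)*(-1/3473552) = -12737/10420656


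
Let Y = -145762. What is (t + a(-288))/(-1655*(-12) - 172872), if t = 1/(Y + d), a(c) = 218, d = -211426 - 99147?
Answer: -33160343/23274910340 ≈ -0.0014247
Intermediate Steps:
d = -310573
t = -1/456335 (t = 1/(-145762 - 310573) = 1/(-456335) = -1/456335 ≈ -2.1914e-6)
(t + a(-288))/(-1655*(-12) - 172872) = (-1/456335 + 218)/(-1655*(-12) - 172872) = 99481029/(456335*(19860 - 172872)) = (99481029/456335)/(-153012) = (99481029/456335)*(-1/153012) = -33160343/23274910340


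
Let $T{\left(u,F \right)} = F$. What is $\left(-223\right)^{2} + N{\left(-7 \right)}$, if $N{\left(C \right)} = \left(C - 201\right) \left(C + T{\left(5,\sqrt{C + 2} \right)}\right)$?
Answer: $51185 - 208 i \sqrt{5} \approx 51185.0 - 465.1 i$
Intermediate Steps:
$N{\left(C \right)} = \left(-201 + C\right) \left(C + \sqrt{2 + C}\right)$ ($N{\left(C \right)} = \left(C - 201\right) \left(C + \sqrt{C + 2}\right) = \left(-201 + C\right) \left(C + \sqrt{2 + C}\right)$)
$\left(-223\right)^{2} + N{\left(-7 \right)} = \left(-223\right)^{2} - \left(-1407 - 49 + 208 \sqrt{2 - 7}\right) = 49729 + \left(49 + 1407 - 201 \sqrt{-5} - 7 \sqrt{-5}\right) = 49729 + \left(49 + 1407 - 201 i \sqrt{5} - 7 i \sqrt{5}\right) = 49729 + \left(1456 - 208 i \sqrt{5}\right) = 51185 - 208 i \sqrt{5}$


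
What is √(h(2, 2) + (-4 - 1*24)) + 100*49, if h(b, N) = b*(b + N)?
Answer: 4900 + 2*I*√5 ≈ 4900.0 + 4.4721*I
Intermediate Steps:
h(b, N) = b*(N + b)
√(h(2, 2) + (-4 - 1*24)) + 100*49 = √(2*(2 + 2) + (-4 - 1*24)) + 100*49 = √(2*4 + (-4 - 24)) + 4900 = √(8 - 28) + 4900 = √(-20) + 4900 = 2*I*√5 + 4900 = 4900 + 2*I*√5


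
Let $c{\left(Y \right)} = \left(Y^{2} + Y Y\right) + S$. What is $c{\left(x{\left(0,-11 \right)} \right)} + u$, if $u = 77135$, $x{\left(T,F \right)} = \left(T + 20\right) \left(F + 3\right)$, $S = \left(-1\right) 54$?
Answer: $128281$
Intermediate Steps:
$S = -54$
$x{\left(T,F \right)} = \left(3 + F\right) \left(20 + T\right)$ ($x{\left(T,F \right)} = \left(20 + T\right) \left(3 + F\right) = \left(3 + F\right) \left(20 + T\right)$)
$c{\left(Y \right)} = -54 + 2 Y^{2}$ ($c{\left(Y \right)} = \left(Y^{2} + Y Y\right) - 54 = \left(Y^{2} + Y^{2}\right) - 54 = 2 Y^{2} - 54 = -54 + 2 Y^{2}$)
$c{\left(x{\left(0,-11 \right)} \right)} + u = \left(-54 + 2 \left(60 + 3 \cdot 0 + 20 \left(-11\right) - 0\right)^{2}\right) + 77135 = \left(-54 + 2 \left(60 + 0 - 220 + 0\right)^{2}\right) + 77135 = \left(-54 + 2 \left(-160\right)^{2}\right) + 77135 = \left(-54 + 2 \cdot 25600\right) + 77135 = \left(-54 + 51200\right) + 77135 = 51146 + 77135 = 128281$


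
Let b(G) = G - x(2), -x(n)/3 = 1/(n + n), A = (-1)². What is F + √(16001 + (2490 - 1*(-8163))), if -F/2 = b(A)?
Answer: -7/2 + √26654 ≈ 159.76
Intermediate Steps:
A = 1
x(n) = -3/(2*n) (x(n) = -3/(n + n) = -3*1/(2*n) = -3/(2*n))
b(G) = ¾ + G (b(G) = G - (-3)/(2*2) = G - 1*(-¾) = G + ¾ = ¾ + G)
F = -7/2 (F = -2*(¾ + 1) = -2*7/4 = -7/2 ≈ -3.5000)
F + √(16001 + (2490 - 1*(-8163))) = -7/2 + √(16001 + (2490 - 1*(-8163))) = -7/2 + √(16001 + (2490 + 8163)) = -7/2 + √(16001 + 10653) = -7/2 + √26654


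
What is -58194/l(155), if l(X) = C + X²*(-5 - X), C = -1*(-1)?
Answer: 6466/427111 ≈ 0.015139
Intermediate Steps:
C = 1
l(X) = 1 + X²*(-5 - X)
-58194/l(155) = -58194/(1 - 1*155³ - 5*155²) = -58194/(1 - 1*3723875 - 5*24025) = -58194/(1 - 3723875 - 120125) = -58194/(-3843999) = -58194*(-1/3843999) = 6466/427111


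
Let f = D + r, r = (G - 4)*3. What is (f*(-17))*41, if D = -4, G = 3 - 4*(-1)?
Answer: -3485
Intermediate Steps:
G = 7 (G = 3 + 4 = 7)
r = 9 (r = (7 - 4)*3 = 3*3 = 9)
f = 5 (f = -4 + 9 = 5)
(f*(-17))*41 = (5*(-17))*41 = -85*41 = -3485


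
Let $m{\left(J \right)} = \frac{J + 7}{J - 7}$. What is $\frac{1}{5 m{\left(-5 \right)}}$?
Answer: $- \frac{6}{5} \approx -1.2$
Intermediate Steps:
$m{\left(J \right)} = \frac{7 + J}{-7 + J}$
$\frac{1}{5 m{\left(-5 \right)}} = \frac{1}{5 \frac{7 - 5}{-7 - 5}} = \frac{1}{5 \frac{1}{-12} \cdot 2} = \frac{1}{5 \left(\left(- \frac{1}{12}\right) 2\right)} = \frac{1}{5 \left(- \frac{1}{6}\right)} = \frac{1}{- \frac{5}{6}} = - \frac{6}{5}$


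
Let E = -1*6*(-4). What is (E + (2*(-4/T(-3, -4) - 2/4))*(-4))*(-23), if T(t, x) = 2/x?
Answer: 828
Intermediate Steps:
E = 24 (E = -6*(-4) = 24)
(E + (2*(-4/T(-3, -4) - 2/4))*(-4))*(-23) = (24 + (2*(-4/(2/(-4)) - 2/4))*(-4))*(-23) = (24 + (2*(-4/(2*(-¼)) - 2*¼))*(-4))*(-23) = (24 + (2*(-4/(-½) - ½))*(-4))*(-23) = (24 + (2*(-4*(-2) - ½))*(-4))*(-23) = (24 + (2*(8 - ½))*(-4))*(-23) = (24 + (2*(15/2))*(-4))*(-23) = (24 + 15*(-4))*(-23) = (24 - 60)*(-23) = -36*(-23) = 828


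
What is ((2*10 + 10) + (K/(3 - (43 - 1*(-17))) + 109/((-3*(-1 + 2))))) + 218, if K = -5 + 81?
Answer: 631/3 ≈ 210.33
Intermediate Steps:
K = 76
((2*10 + 10) + (K/(3 - (43 - 1*(-17))) + 109/((-3*(-1 + 2))))) + 218 = ((2*10 + 10) + (76/(3 - (43 - 1*(-17))) + 109/((-3*(-1 + 2))))) + 218 = ((20 + 10) + (76/(3 - (43 + 17)) + 109/((-3*1)))) + 218 = (30 + (76/(3 - 1*60) + 109/(-3))) + 218 = (30 + (76/(3 - 60) + 109*(-⅓))) + 218 = (30 + (76/(-57) - 109/3)) + 218 = (30 + (76*(-1/57) - 109/3)) + 218 = (30 + (-4/3 - 109/3)) + 218 = (30 - 113/3) + 218 = -23/3 + 218 = 631/3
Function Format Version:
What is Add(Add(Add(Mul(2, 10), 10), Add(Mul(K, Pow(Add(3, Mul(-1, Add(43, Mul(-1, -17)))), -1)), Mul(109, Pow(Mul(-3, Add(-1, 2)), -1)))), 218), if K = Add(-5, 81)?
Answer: Rational(631, 3) ≈ 210.33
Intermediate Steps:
K = 76
Add(Add(Add(Mul(2, 10), 10), Add(Mul(K, Pow(Add(3, Mul(-1, Add(43, Mul(-1, -17)))), -1)), Mul(109, Pow(Mul(-3, Add(-1, 2)), -1)))), 218) = Add(Add(Add(Mul(2, 10), 10), Add(Mul(76, Pow(Add(3, Mul(-1, Add(43, Mul(-1, -17)))), -1)), Mul(109, Pow(Mul(-3, Add(-1, 2)), -1)))), 218) = Add(Add(Add(20, 10), Add(Mul(76, Pow(Add(3, Mul(-1, Add(43, 17))), -1)), Mul(109, Pow(Mul(-3, 1), -1)))), 218) = Add(Add(30, Add(Mul(76, Pow(Add(3, Mul(-1, 60)), -1)), Mul(109, Pow(-3, -1)))), 218) = Add(Add(30, Add(Mul(76, Pow(Add(3, -60), -1)), Mul(109, Rational(-1, 3)))), 218) = Add(Add(30, Add(Mul(76, Pow(-57, -1)), Rational(-109, 3))), 218) = Add(Add(30, Add(Mul(76, Rational(-1, 57)), Rational(-109, 3))), 218) = Add(Add(30, Add(Rational(-4, 3), Rational(-109, 3))), 218) = Add(Add(30, Rational(-113, 3)), 218) = Add(Rational(-23, 3), 218) = Rational(631, 3)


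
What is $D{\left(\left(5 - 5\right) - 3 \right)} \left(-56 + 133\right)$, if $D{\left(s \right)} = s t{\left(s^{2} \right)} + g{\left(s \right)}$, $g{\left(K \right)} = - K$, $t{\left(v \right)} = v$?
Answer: $-1848$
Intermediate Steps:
$D{\left(s \right)} = s^{3} - s$ ($D{\left(s \right)} = s s^{2} - s = s^{3} - s$)
$D{\left(\left(5 - 5\right) - 3 \right)} \left(-56 + 133\right) = \left(\left(\left(5 - 5\right) - 3\right)^{3} - \left(\left(5 - 5\right) - 3\right)\right) \left(-56 + 133\right) = \left(\left(0 - 3\right)^{3} - \left(0 - 3\right)\right) 77 = \left(\left(-3\right)^{3} - -3\right) 77 = \left(-27 + 3\right) 77 = \left(-24\right) 77 = -1848$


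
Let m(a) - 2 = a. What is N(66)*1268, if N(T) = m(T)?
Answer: 86224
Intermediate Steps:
m(a) = 2 + a
N(T) = 2 + T
N(66)*1268 = (2 + 66)*1268 = 68*1268 = 86224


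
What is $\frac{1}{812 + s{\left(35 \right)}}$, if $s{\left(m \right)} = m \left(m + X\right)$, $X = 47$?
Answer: $\frac{1}{3682} \approx 0.00027159$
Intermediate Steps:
$s{\left(m \right)} = m \left(47 + m\right)$ ($s{\left(m \right)} = m \left(m + 47\right) = m \left(47 + m\right)$)
$\frac{1}{812 + s{\left(35 \right)}} = \frac{1}{812 + 35 \left(47 + 35\right)} = \frac{1}{812 + 35 \cdot 82} = \frac{1}{812 + 2870} = \frac{1}{3682}$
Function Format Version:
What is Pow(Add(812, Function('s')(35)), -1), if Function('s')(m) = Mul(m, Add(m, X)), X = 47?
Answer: Rational(1, 3682) ≈ 0.00027159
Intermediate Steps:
Function('s')(m) = Mul(m, Add(47, m)) (Function('s')(m) = Mul(m, Add(m, 47)) = Mul(m, Add(47, m)))
Pow(Add(812, Function('s')(35)), -1) = Pow(Add(812, Mul(35, Add(47, 35))), -1) = Pow(Add(812, Mul(35, 82)), -1) = Pow(Add(812, 2870), -1) = Pow(3682, -1) = Rational(1, 3682)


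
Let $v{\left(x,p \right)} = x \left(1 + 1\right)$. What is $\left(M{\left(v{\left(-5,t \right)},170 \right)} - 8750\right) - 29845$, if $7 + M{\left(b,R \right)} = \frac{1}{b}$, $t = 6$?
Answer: $- \frac{386021}{10} \approx -38602.0$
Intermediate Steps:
$v{\left(x,p \right)} = 2 x$ ($v{\left(x,p \right)} = x 2 = 2 x$)
$M{\left(b,R \right)} = -7 + \frac{1}{b}$
$\left(M{\left(v{\left(-5,t \right)},170 \right)} - 8750\right) - 29845 = \left(\left(-7 + \frac{1}{2 \left(-5\right)}\right) - 8750\right) - 29845 = \left(\left(-7 + \frac{1}{-10}\right) - 8750\right) - 29845 = \left(\left(-7 - \frac{1}{10}\right) - 8750\right) - 29845 = \left(- \frac{71}{10} - 8750\right) - 29845 = - \frac{87571}{10} - 29845 = - \frac{386021}{10}$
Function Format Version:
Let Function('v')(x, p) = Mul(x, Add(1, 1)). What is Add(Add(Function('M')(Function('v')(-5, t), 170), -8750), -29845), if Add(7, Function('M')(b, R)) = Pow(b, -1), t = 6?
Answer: Rational(-386021, 10) ≈ -38602.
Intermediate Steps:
Function('v')(x, p) = Mul(2, x) (Function('v')(x, p) = Mul(x, 2) = Mul(2, x))
Function('M')(b, R) = Add(-7, Pow(b, -1))
Add(Add(Function('M')(Function('v')(-5, t), 170), -8750), -29845) = Add(Add(Add(-7, Pow(Mul(2, -5), -1)), -8750), -29845) = Add(Add(Add(-7, Pow(-10, -1)), -8750), -29845) = Add(Add(Add(-7, Rational(-1, 10)), -8750), -29845) = Add(Add(Rational(-71, 10), -8750), -29845) = Add(Rational(-87571, 10), -29845) = Rational(-386021, 10)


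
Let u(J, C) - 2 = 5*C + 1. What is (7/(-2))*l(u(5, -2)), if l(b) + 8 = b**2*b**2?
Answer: -16751/2 ≈ -8375.5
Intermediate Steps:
u(J, C) = 3 + 5*C (u(J, C) = 2 + (5*C + 1) = 2 + (1 + 5*C) = 3 + 5*C)
l(b) = -8 + b**4 (l(b) = -8 + b**2*b**2 = -8 + b**4)
(7/(-2))*l(u(5, -2)) = (7/(-2))*(-8 + (3 + 5*(-2))**4) = (7*(-1/2))*(-8 + (3 - 10)**4) = -7*(-8 + (-7)**4)/2 = -7*(-8 + 2401)/2 = -7/2*2393 = -16751/2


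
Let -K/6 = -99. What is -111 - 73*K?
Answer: -43473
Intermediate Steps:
K = 594 (K = -6*(-99) = 594)
-111 - 73*K = -111 - 73*594 = -111 - 43362 = -43473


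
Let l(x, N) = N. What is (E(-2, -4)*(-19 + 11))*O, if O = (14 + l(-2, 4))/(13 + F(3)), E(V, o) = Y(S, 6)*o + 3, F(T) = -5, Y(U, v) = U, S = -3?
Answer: -270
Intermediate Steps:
E(V, o) = 3 - 3*o (E(V, o) = -3*o + 3 = 3 - 3*o)
O = 9/4 (O = (14 + 4)/(13 - 5) = 18/8 = 18*(⅛) = 9/4 ≈ 2.2500)
(E(-2, -4)*(-19 + 11))*O = ((3 - 3*(-4))*(-19 + 11))*(9/4) = ((3 + 12)*(-8))*(9/4) = (15*(-8))*(9/4) = -120*9/4 = -270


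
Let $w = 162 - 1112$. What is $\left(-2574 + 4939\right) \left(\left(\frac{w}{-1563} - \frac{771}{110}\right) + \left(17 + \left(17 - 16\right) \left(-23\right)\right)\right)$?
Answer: $- \frac{91682579}{3126} \approx -29329.0$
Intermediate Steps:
$w = -950$ ($w = 162 - 1112 = -950$)
$\left(-2574 + 4939\right) \left(\left(\frac{w}{-1563} - \frac{771}{110}\right) + \left(17 + \left(17 - 16\right) \left(-23\right)\right)\right) = \left(-2574 + 4939\right) \left(\left(- \frac{950}{-1563} - \frac{771}{110}\right) + \left(17 + \left(17 - 16\right) \left(-23\right)\right)\right) = 2365 \left(\left(\left(-950\right) \left(- \frac{1}{1563}\right) - \frac{771}{110}\right) + \left(17 + 1 \left(-23\right)\right)\right) = 2365 \left(\left(\frac{950}{1563} - \frac{771}{110}\right) + \left(17 - 23\right)\right) = 2365 \left(- \frac{1100573}{171930} - 6\right) = 2365 \left(- \frac{2132153}{171930}\right) = - \frac{91682579}{3126}$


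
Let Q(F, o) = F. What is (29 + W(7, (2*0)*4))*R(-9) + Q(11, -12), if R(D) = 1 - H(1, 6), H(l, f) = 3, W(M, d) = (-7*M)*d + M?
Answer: -61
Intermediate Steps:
W(M, d) = M - 7*M*d (W(M, d) = -7*M*d + M = M - 7*M*d)
R(D) = -2 (R(D) = 1 - 1*3 = 1 - 3 = -2)
(29 + W(7, (2*0)*4))*R(-9) + Q(11, -12) = (29 + 7*(1 - 7*2*0*4))*(-2) + 11 = (29 + 7*(1 - 0*4))*(-2) + 11 = (29 + 7*(1 - 7*0))*(-2) + 11 = (29 + 7*(1 + 0))*(-2) + 11 = (29 + 7*1)*(-2) + 11 = (29 + 7)*(-2) + 11 = 36*(-2) + 11 = -72 + 11 = -61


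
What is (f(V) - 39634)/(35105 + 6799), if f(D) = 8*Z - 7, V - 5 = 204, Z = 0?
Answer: -39641/41904 ≈ -0.94600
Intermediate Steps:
V = 209 (V = 5 + 204 = 209)
f(D) = -7 (f(D) = 8*0 - 7 = 0 - 7 = -7)
(f(V) - 39634)/(35105 + 6799) = (-7 - 39634)/(35105 + 6799) = -39641/41904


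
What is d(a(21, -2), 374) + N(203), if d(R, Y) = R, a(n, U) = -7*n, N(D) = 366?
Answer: 219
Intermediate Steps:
d(a(21, -2), 374) + N(203) = -7*21 + 366 = -147 + 366 = 219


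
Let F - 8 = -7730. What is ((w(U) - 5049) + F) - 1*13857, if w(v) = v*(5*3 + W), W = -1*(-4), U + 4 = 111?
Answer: -24595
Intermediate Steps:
U = 107 (U = -4 + 111 = 107)
F = -7722 (F = 8 - 7730 = -7722)
W = 4
w(v) = 19*v (w(v) = v*(5*3 + 4) = v*(15 + 4) = v*19 = 19*v)
((w(U) - 5049) + F) - 1*13857 = ((19*107 - 5049) - 7722) - 1*13857 = ((2033 - 5049) - 7722) - 13857 = (-3016 - 7722) - 13857 = -10738 - 13857 = -24595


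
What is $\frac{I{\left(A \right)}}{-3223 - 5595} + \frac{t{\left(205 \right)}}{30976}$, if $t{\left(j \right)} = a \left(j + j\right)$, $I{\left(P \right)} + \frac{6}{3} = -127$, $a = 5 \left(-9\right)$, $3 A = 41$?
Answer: $- \frac{39674049}{68286592} \approx -0.58099$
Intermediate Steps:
$A = \frac{41}{3}$ ($A = \frac{1}{3} \cdot 41 = \frac{41}{3} \approx 13.667$)
$a = -45$
$I{\left(P \right)} = -129$ ($I{\left(P \right)} = -2 - 127 = -129$)
$t{\left(j \right)} = - 90 j$ ($t{\left(j \right)} = - 45 \left(j + j\right) = - 45 \cdot 2 j = - 90 j$)
$\frac{I{\left(A \right)}}{-3223 - 5595} + \frac{t{\left(205 \right)}}{30976} = - \frac{129}{-3223 - 5595} + \frac{\left(-90\right) 205}{30976} = - \frac{129}{-3223 - 5595} - \frac{9225}{15488} = - \frac{129}{-8818} - \frac{9225}{15488} = \left(-129\right) \left(- \frac{1}{8818}\right) - \frac{9225}{15488} = \frac{129}{8818} - \frac{9225}{15488} = - \frac{39674049}{68286592}$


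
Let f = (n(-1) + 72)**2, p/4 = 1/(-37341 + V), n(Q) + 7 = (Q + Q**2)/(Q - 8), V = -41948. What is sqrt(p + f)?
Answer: sqrt(26561499509069)/79289 ≈ 65.000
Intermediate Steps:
n(Q) = -7 + (Q + Q**2)/(-8 + Q) (n(Q) = -7 + (Q + Q**2)/(Q - 8) = -7 + (Q + Q**2)/(-8 + Q))
p = -4/79289 (p = 4/(-37341 - 41948) = 4/(-79289) = 4*(-1/79289) = -4/79289 ≈ -5.0448e-5)
f = 4225 (f = ((56 + (-1)**2 - 6*(-1))/(-8 - 1) + 72)**2 = ((56 + 1 + 6)/(-9) + 72)**2 = (-1/9*63 + 72)**2 = (-7 + 72)**2 = 65**2 = 4225)
sqrt(p + f) = sqrt(-4/79289 + 4225) = sqrt(334996021/79289) = sqrt(26561499509069)/79289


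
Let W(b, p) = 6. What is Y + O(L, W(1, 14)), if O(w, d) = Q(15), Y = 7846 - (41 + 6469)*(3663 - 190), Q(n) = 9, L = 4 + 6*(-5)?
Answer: -22601375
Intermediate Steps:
L = -26 (L = 4 - 30 = -26)
Y = -22601384 (Y = 7846 - 6510*3473 = 7846 - 1*22609230 = 7846 - 22609230 = -22601384)
O(w, d) = 9
Y + O(L, W(1, 14)) = -22601384 + 9 = -22601375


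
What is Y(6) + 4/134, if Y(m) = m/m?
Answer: 69/67 ≈ 1.0299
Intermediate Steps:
Y(m) = 1
Y(6) + 4/134 = 1 + 4/134 = 1 + 4*(1/134) = 1 + 2/67 = 69/67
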